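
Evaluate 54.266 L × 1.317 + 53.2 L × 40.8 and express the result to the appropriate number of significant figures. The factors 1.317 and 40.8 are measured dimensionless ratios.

54.266 × 1.317 = 71.468322 → 71.47 L (4 s.f., last digit at the 10^-2 place).
53.2 × 40.8 = 2170.56 → 2.17 × 10³ L (3 s.f., last digit at the 10^1 place).
Sum: 2242.028322 L; keep the coarser place, 10^1.
Result: 2.24 × 10³ L.

2.24 × 10³ L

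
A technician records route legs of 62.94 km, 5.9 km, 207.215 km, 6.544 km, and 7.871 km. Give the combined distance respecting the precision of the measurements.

290.5 km

62.94 km + 5.9 km + 207.215 km + 6.544 km + 7.871 km = 290.470 km.
Addition/subtraction keeps the fewest decimal places: 62.94 → 2 decimal places, 5.9 → 1 decimal place, 207.215 → 3 decimal places, 6.544 → 3 decimal places, 7.871 → 3 decimal places; limit is 1.
Rounded to 1 decimal place: 290.5 km.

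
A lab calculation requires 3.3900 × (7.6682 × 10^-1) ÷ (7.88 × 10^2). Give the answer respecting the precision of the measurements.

3.3900 × (7.6682 × 10^-1) ÷ (7.88 × 10^2) = 0.00329888299492…
Multiplication/division keeps the fewest significant figures: 3.3900 → 5 s.f., 7.6682 × 10^-1 → 5 s.f., 7.88 × 10^2 → 3 s.f.; limit is 3.
Rounded to 3 significant figures: 0.00330.

0.00330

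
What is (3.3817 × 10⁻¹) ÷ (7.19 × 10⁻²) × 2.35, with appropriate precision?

(3.3817 × 10⁻¹) ÷ (7.19 × 10⁻²) × 2.35 = 11.0528442281…
Multiplication/division keeps the fewest significant figures: 3.3817 × 10⁻¹ → 5 s.f., 7.19 × 10⁻² → 3 s.f., 2.35 → 3 s.f.; limit is 3.
Rounded to 3 significant figures: 11.1.

11.1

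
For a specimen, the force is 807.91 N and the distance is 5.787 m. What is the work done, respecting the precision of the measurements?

4675 J

work done = 807.91 N × 5.787 m = 4675.37517 J.
807.91 has 5 significant figures; 5.787 has 4.
Division/multiplication keeps the fewest: 4 significant figures.
Rounded: 4675 J.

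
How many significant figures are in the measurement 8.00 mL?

8.00: trailing zeros after a decimal point are significant.

3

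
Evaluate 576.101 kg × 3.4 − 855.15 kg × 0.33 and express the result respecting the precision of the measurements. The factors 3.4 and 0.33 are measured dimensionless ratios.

576.101 × 3.4 = 1958.7434 → 2.0 × 10^3 kg (2 s.f., last digit at the 10^2 place).
855.15 × 0.33 = 282.1995 → 2.8 × 10^2 kg (2 s.f., last digit at the 10^1 place).
Difference: 1676.5439 kg; keep the coarser place, 10^2.
Result: 1.7 × 10^3 kg.

1.7 × 10^3 kg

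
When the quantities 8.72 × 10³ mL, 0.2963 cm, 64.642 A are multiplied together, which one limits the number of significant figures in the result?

8.72 × 10³ mL → 3 s.f.; 0.2963 cm → 4 s.f.; 64.642 A → 5 s.f.
The fewest is 3 significant figures, from 8.72 × 10³ mL.

8.72 × 10³ mL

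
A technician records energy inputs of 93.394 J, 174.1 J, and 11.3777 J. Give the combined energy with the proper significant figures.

93.394 J + 174.1 J + 11.3777 J = 278.8717 J.
Addition/subtraction keeps the fewest decimal places: 93.394 → 3 decimal places, 174.1 → 1 decimal place, 11.3777 → 4 decimal places; limit is 1.
Rounded to 1 decimal place: 278.9 J.

278.9 J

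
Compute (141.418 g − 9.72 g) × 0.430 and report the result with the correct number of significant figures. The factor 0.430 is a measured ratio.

56.6 g

141.418 g − 9.72 g = 131.698 g; the difference is limited to 2 decimal places (5 s.f.).
Carrying full precision, 131.698 × 0.430 = 56.63014 g; 0.430 has 3 s.f., so the result keeps min(5, 3) = 3 s.f.
Rounded to 3 significant figures: 56.6 g.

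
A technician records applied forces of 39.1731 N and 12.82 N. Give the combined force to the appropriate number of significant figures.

51.99 N

39.1731 N + 12.82 N = 51.9931 N.
Addition/subtraction keeps the fewest decimal places: 39.1731 → 4 decimal places, 12.82 → 2 decimal places; limit is 2.
Rounded to 2 decimal places: 51.99 N.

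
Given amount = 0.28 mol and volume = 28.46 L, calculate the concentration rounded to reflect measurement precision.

9.8 × 10⁻³ mol/L

concentration = 0.28 mol ÷ 28.46 L = 0.0098383696416… mol/L.
0.28 has 2 significant figures; 28.46 has 4.
Division/multiplication keeps the fewest: 2 significant figures.
Rounded: 9.8 × 10⁻³ mol/L.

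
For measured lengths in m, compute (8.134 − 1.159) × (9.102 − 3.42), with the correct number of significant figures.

39.6 m²

8.134 − 1.159 = 6.975, limited to 3 d.p. → 4 s.f.; 9.102 − 3.42 = 5.682, limited to 2 d.p. → 3 s.f.
Carrying full precision, 6.975 × 5.682 = 39.63195; keep min(4, 3) = 3 s.f.
Rounded to 3 significant figures: 39.6 m².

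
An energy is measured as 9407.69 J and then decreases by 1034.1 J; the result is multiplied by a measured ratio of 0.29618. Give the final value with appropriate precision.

2480.1 J

9407.69 J − 1034.1 J = 8373.59 J; the difference is limited to 1 decimal place (5 s.f.).
Carrying full precision, 8373.59 × 0.29618 = 2480.0898862 J; 0.29618 has 5 s.f., so the result keeps min(5, 5) = 5 s.f.
Rounded to 5 significant figures: 2480.1 J.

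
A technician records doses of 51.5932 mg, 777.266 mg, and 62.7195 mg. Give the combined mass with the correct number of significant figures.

891.579 mg

51.5932 mg + 777.266 mg + 62.7195 mg = 891.5787 mg.
Addition/subtraction keeps the fewest decimal places: 51.5932 → 4 decimal places, 777.266 → 3 decimal places, 62.7195 → 4 decimal places; limit is 3.
Rounded to 3 decimal places: 891.579 mg.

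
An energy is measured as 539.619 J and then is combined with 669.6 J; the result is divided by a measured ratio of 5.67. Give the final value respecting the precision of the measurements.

213 J

539.619 J + 669.6 J = 1209.219 J; the sum is limited to 1 decimal place (5 s.f.).
Carrying full precision, 1209.219 ÷ 5.67 = 213.266137566… J; 5.67 has 3 s.f., so the result keeps min(5, 3) = 3 s.f.
Rounded to 3 significant figures: 213 J.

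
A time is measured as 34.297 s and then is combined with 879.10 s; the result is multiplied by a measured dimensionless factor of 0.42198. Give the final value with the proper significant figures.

34.297 s + 879.10 s = 913.397 s; the sum is limited to 2 decimal places (5 s.f.).
Carrying full precision, 913.397 × 0.42198 = 385.43526606 s; 0.42198 has 5 s.f., so the result keeps min(5, 5) = 5 s.f.
Rounded to 5 significant figures: 385.44 s.

385.44 s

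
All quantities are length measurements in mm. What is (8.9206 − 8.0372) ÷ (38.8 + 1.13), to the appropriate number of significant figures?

0.0221

8.9206 − 8.0372 = 0.8834, limited to 4 d.p. → 4 s.f.; 38.8 + 1.13 = 39.93, limited to 1 d.p. → 3 s.f.
Carrying full precision, 0.8834 ÷ 39.93 = 0.0221237165039…; keep min(4, 3) = 3 s.f.
Rounded to 3 significant figures: 0.0221.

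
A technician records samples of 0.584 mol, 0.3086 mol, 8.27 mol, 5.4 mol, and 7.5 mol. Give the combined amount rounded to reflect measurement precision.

0.584 mol + 0.3086 mol + 8.27 mol + 5.4 mol + 7.5 mol = 22.0626 mol.
Addition/subtraction keeps the fewest decimal places: 0.584 → 3 decimal places, 0.3086 → 4 decimal places, 8.27 → 2 decimal places, 5.4 → 1 decimal place, 7.5 → 1 decimal place; limit is 1.
Rounded to 1 decimal place: 22.1 mol.

22.1 mol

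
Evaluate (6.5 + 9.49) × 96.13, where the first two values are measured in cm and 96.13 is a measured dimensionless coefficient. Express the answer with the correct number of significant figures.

1.54 × 10^3 cm

6.5 cm + 9.49 cm = 15.99 cm; the sum is limited to 1 decimal place (3 s.f.).
Carrying full precision, 15.99 × 96.13 = 1537.1187 cm; 96.13 has 4 s.f., so the result keeps min(3, 4) = 3 s.f.
Rounded to 3 significant figures: 1.54 × 10^3 cm.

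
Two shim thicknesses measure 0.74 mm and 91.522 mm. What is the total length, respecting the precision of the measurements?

0.74 mm + 91.522 mm = 92.262 mm.
Addition/subtraction keeps the fewest decimal places: 0.74 → 2 decimal places, 91.522 → 3 decimal places; limit is 2.
Rounded to 2 decimal places: 92.26 mm.

92.26 mm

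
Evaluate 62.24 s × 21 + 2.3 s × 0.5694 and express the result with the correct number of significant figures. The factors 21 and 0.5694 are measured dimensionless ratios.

62.24 × 21 = 1307.04 → 1.3 × 10^3 s (2 s.f., last digit at the 10^2 place).
2.3 × 0.5694 = 1.30962 → 1.3 s (2 s.f., last digit at the 10^-1 place).
Sum: 1308.34962 s; keep the coarser place, 10^2.
Result: 1.3 × 10^3 s.

1.3 × 10^3 s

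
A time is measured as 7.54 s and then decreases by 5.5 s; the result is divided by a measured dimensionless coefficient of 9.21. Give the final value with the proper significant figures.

7.54 s − 5.5 s = 2.04 s; the difference is limited to 1 decimal place (2 s.f.).
Carrying full precision, 2.04 ÷ 9.21 = 0.221498371336… s; 9.21 has 3 s.f., so the result keeps min(2, 3) = 2 s.f.
Rounded to 2 significant figures: 0.22 s.

0.22 s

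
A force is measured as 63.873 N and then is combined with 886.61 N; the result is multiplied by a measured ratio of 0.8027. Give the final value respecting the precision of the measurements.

63.873 N + 886.61 N = 950.483 N; the sum is limited to 2 decimal places (5 s.f.).
Carrying full precision, 950.483 × 0.8027 = 762.9527041 N; 0.8027 has 4 s.f., so the result keeps min(5, 4) = 4 s.f.
Rounded to 4 significant figures: 763.0 N.

763.0 N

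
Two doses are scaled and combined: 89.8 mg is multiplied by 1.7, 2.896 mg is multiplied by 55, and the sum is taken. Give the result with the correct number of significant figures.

3.1 × 10² mg

89.8 × 1.7 = 152.66 → 1.5 × 10² mg (2 s.f., last digit at the 10^1 place).
2.896 × 55 = 159.28 → 1.6 × 10² mg (2 s.f., last digit at the 10^1 place).
Sum: 311.94 mg; keep the coarser place, 10^1.
Result: 3.1 × 10² mg.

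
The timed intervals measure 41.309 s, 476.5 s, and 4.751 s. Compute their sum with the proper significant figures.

41.309 s + 476.5 s + 4.751 s = 522.560 s.
Addition/subtraction keeps the fewest decimal places: 41.309 → 3 decimal places, 476.5 → 1 decimal place, 4.751 → 3 decimal places; limit is 1.
Rounded to 1 decimal place: 5.226 × 10^2 s.

5.226 × 10^2 s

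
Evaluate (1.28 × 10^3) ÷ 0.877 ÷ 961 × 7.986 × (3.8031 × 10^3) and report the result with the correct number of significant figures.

(1.28 × 10^3) ÷ 0.877 ÷ 961 × 7.986 × (3.8031 × 10^3) = 46126.8756866…
Multiplication/division keeps the fewest significant figures: 1.28 × 10^3 → 3 s.f., 0.877 → 3 s.f., 961 → 3 s.f., 7.986 → 4 s.f., 3.8031 × 10^3 → 5 s.f.; limit is 3.
Rounded to 3 significant figures: 4.61 × 10^4.

4.61 × 10^4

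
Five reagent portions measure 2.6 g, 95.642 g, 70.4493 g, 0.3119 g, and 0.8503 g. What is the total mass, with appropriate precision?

2.6 g + 95.642 g + 70.4493 g + 0.3119 g + 0.8503 g = 169.8535 g.
Addition/subtraction keeps the fewest decimal places: 2.6 → 1 decimal place, 95.642 → 3 decimal places, 70.4493 → 4 decimal places, 0.3119 → 4 decimal places, 0.8503 → 4 decimal places; limit is 1.
Rounded to 1 decimal place: 169.9 g.

169.9 g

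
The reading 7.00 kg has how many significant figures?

7.00: trailing zeros after a decimal point are significant.

3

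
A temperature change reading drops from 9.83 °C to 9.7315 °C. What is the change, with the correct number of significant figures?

0.10 °C

9.83 °C − 9.7315 °C = 0.0985 °C.
Addition/subtraction keeps the fewest decimal places: 9.83 → 2 decimal places, 9.7315 → 4 decimal places; limit is 2.
Rounded to 2 decimal places: 0.10 °C.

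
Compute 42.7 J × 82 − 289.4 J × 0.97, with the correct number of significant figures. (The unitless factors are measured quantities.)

3.2 × 10³ J

42.7 × 82 = 3501.4 → 3.5 × 10³ J (2 s.f., last digit at the 10^2 place).
289.4 × 0.97 = 280.718 → 2.8 × 10² J (2 s.f., last digit at the 10^1 place).
Difference: 3220.682 J; keep the coarser place, 10^2.
Result: 3.2 × 10³ J.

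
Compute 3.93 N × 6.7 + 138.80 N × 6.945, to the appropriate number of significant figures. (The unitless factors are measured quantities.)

990. N

3.93 × 6.7 = 26.331 → 26 N (2 s.f., last digit at the 10^0 place).
138.80 × 6.945 = 963.966 → 964.0 N (4 s.f., last digit at the 10^-1 place).
Sum: 990.297 N; keep the coarser place, 10^0.
Result: 990. N.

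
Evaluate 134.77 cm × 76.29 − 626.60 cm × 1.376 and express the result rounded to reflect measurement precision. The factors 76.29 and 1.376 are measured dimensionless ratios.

9.42 × 10^3 cm

134.77 × 76.29 = 10281.6033 → 1.028 × 10^4 cm (4 s.f., last digit at the 10^1 place).
626.60 × 1.376 = 862.2016 → 862.2 cm (4 s.f., last digit at the 10^-1 place).
Difference: 9419.4017 cm; keep the coarser place, 10^1.
Result: 9.42 × 10^3 cm.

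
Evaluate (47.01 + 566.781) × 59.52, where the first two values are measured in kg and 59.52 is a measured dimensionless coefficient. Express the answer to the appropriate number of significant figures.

3.653 × 10^4 kg

47.01 kg + 566.781 kg = 613.791 kg; the sum is limited to 2 decimal places (5 s.f.).
Carrying full precision, 613.791 × 59.52 = 36532.84032 kg; 59.52 has 4 s.f., so the result keeps min(5, 4) = 4 s.f.
Rounded to 4 significant figures: 3.653 × 10^4 kg.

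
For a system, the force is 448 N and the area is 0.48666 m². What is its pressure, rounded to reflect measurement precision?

pressure = 448 N ÷ 0.48666 m² = 920.560555624… Pa.
448 has 3 significant figures; 0.48666 has 5.
Division/multiplication keeps the fewest: 3 significant figures.
Rounded: 921 Pa.

921 Pa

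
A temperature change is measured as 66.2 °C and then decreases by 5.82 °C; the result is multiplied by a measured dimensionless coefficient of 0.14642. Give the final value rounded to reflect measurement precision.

8.84 °C

66.2 °C − 5.82 °C = 60.38 °C; the difference is limited to 1 decimal place (3 s.f.).
Carrying full precision, 60.38 × 0.14642 = 8.8408396 °C; 0.14642 has 5 s.f., so the result keeps min(3, 5) = 3 s.f.
Rounded to 3 significant figures: 8.84 °C.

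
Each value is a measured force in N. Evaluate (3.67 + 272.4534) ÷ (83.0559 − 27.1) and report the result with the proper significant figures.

3.67 + 272.4534 = 276.1234, limited to 2 d.p. → 5 s.f.; 83.0559 − 27.1 = 55.9559, limited to 1 d.p. → 3 s.f.
Carrying full precision, 276.1234 ÷ 55.9559 = 4.93466104557…; keep min(5, 3) = 3 s.f.
Rounded to 3 significant figures: 4.93.

4.93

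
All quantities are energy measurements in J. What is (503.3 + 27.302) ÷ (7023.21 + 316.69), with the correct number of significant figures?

503.3 + 27.302 = 530.602, limited to 1 d.p. → 4 s.f.; 7023.21 + 316.69 = 7339.90, limited to 2 d.p. → 6 s.f.
Carrying full precision, 530.602 ÷ 7339.90 = 0.072290085696…; keep min(4, 6) = 4 s.f.
Rounded to 4 significant figures: 7.229 × 10^-2.

7.229 × 10^-2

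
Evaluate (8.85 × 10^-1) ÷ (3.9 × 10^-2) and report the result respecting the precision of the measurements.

(8.85 × 10^-1) ÷ (3.9 × 10^-2) = 22.6923076923…
Multiplication/division keeps the fewest significant figures: 8.85 × 10^-1 → 3 s.f., 3.9 × 10^-2 → 2 s.f.; limit is 2.
Rounded to 2 significant figures: 23.

23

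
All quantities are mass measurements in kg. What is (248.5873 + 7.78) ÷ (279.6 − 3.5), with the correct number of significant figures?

248.5873 + 7.78 = 256.3673, limited to 2 d.p. → 5 s.f.; 279.6 − 3.5 = 276.1, limited to 1 d.p. → 4 s.f.
Carrying full precision, 256.3673 ÷ 276.1 = 0.928530604853…; keep min(5, 4) = 4 s.f.
Rounded to 4 significant figures: 9.285 × 10⁻¹.

9.285 × 10⁻¹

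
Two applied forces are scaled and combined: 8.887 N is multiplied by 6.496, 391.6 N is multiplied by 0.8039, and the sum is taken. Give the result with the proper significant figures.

8.887 × 6.496 = 57.729952 → 57.73 N (4 s.f., last digit at the 10^-2 place).
391.6 × 0.8039 = 314.80724 → 314.8 N (4 s.f., last digit at the 10^-1 place).
Sum: 372.537192 N; keep the coarser place, 10^-1.
Result: 372.5 N.

372.5 N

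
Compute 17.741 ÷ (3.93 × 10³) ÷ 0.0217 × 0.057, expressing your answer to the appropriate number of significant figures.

17.741 ÷ (3.93 × 10³) ÷ 0.0217 × 0.057 = 0.0118577057023…
Multiplication/division keeps the fewest significant figures: 17.741 → 5 s.f., 3.93 × 10³ → 3 s.f., 0.0217 → 3 s.f., 0.057 → 2 s.f.; limit is 2.
Rounded to 2 significant figures: 1.2 × 10⁻².

1.2 × 10⁻²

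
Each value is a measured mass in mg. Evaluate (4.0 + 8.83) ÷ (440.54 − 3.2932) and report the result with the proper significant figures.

4.0 + 8.83 = 12.83, limited to 1 d.p. → 3 s.f.; 440.54 − 3.2932 = 437.2468, limited to 2 d.p. → 5 s.f.
Carrying full precision, 12.83 ÷ 437.2468 = 0.0293426961615…; keep min(3, 5) = 3 s.f.
Rounded to 3 significant figures: 2.93 × 10^-2.

2.93 × 10^-2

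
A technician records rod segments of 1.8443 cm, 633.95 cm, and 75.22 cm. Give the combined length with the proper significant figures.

1.8443 cm + 633.95 cm + 75.22 cm = 711.0143 cm.
Addition/subtraction keeps the fewest decimal places: 1.8443 → 4 decimal places, 633.95 → 2 decimal places, 75.22 → 2 decimal places; limit is 2.
Rounded to 2 decimal places: 711.01 cm.

711.01 cm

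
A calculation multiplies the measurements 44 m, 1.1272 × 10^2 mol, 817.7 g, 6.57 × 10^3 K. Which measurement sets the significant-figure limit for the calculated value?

44 m → 2 s.f.; 1.1272 × 10^2 mol → 5 s.f.; 817.7 g → 4 s.f.; 6.57 × 10^3 K → 3 s.f.
The fewest is 2 significant figures, from 44 m.

44 m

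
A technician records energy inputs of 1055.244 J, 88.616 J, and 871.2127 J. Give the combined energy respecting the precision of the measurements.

1055.244 J + 88.616 J + 871.2127 J = 2015.0727 J.
Addition/subtraction keeps the fewest decimal places: 1055.244 → 3 decimal places, 88.616 → 3 decimal places, 871.2127 → 4 decimal places; limit is 3.
Rounded to 3 decimal places: 2015.073 J.

2015.073 J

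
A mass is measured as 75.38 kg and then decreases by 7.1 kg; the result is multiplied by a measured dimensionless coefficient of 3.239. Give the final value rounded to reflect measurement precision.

2.21 × 10^2 kg

75.38 kg − 7.1 kg = 68.28 kg; the difference is limited to 1 decimal place (3 s.f.).
Carrying full precision, 68.28 × 3.239 = 221.15892 kg; 3.239 has 4 s.f., so the result keeps min(3, 4) = 3 s.f.
Rounded to 3 significant figures: 2.21 × 10^2 kg.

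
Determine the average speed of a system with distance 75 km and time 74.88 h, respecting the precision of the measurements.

average speed = 75 km ÷ 74.88 h = 1.0016025641… km/h.
75 has 2 significant figures; 74.88 has 4.
Division/multiplication keeps the fewest: 2 significant figures.
Rounded: 1.0 km/h.

1.0 km/h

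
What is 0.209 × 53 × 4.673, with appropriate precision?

52

0.209 × 53 × 4.673 = 51.762821
Multiplication/division keeps the fewest significant figures: 0.209 → 3 s.f., 53 → 2 s.f., 4.673 → 4 s.f.; limit is 2.
Rounded to 2 significant figures: 52.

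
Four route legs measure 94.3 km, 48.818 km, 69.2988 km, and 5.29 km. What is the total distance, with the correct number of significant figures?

94.3 km + 48.818 km + 69.2988 km + 5.29 km = 217.7068 km.
Addition/subtraction keeps the fewest decimal places: 94.3 → 1 decimal place, 48.818 → 3 decimal places, 69.2988 → 4 decimal places, 5.29 → 2 decimal places; limit is 1.
Rounded to 1 decimal place: 217.7 km.

217.7 km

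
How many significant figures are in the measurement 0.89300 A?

0.89300: leading zeros are not significant; trailing zeros after a decimal point are significant.

5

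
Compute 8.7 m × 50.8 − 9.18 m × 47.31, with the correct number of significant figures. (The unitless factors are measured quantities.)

1 × 10^1 m

8.7 × 50.8 = 441.96 → 4.4 × 10^2 m (2 s.f., last digit at the 10^1 place).
9.18 × 47.31 = 434.3058 → 4.34 × 10^2 m (3 s.f., last digit at the 10^0 place).
Difference: 7.6542 m; keep the coarser place, 10^1.
Result: 1 × 10^1 m.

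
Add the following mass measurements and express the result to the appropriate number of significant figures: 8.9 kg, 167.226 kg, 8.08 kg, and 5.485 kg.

189.7 kg

8.9 kg + 167.226 kg + 8.08 kg + 5.485 kg = 189.691 kg.
Addition/subtraction keeps the fewest decimal places: 8.9 → 1 decimal place, 167.226 → 3 decimal places, 8.08 → 2 decimal places, 5.485 → 3 decimal places; limit is 1.
Rounded to 1 decimal place: 189.7 kg.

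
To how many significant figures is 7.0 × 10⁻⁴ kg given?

7.0 × 10⁻⁴: in scientific notation every digit of the coefficient is significant.

2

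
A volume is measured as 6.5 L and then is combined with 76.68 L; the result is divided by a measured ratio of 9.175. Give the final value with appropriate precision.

9.07 L

6.5 L + 76.68 L = 83.18 L; the sum is limited to 1 decimal place (3 s.f.).
Carrying full precision, 83.18 ÷ 9.175 = 9.0659400545… L; 9.175 has 4 s.f., so the result keeps min(3, 4) = 3 s.f.
Rounded to 3 significant figures: 9.07 L.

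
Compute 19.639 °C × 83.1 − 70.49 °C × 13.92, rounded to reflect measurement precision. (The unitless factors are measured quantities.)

19.639 × 83.1 = 1632.0009 → 1.63 × 10³ °C (3 s.f., last digit at the 10^1 place).
70.49 × 13.92 = 981.2208 → 981.2 °C (4 s.f., last digit at the 10^-1 place).
Difference: 650.7801 °C; keep the coarser place, 10^1.
Result: 6.5 × 10² °C.

6.5 × 10² °C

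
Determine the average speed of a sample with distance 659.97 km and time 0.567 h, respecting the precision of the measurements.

average speed = 659.97 km ÷ 0.567 h = 1163.96825397… km/h.
659.97 has 5 significant figures; 0.567 has 3.
Division/multiplication keeps the fewest: 3 significant figures.
Rounded: 1.16 × 10³ km/h.

1.16 × 10³ km/h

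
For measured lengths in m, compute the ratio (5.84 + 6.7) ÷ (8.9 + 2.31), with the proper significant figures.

1.12

5.84 + 6.7 = 12.54, limited to 1 d.p. → 3 s.f.; 8.9 + 2.31 = 11.21, limited to 1 d.p. → 3 s.f.
Carrying full precision, 12.54 ÷ 11.21 = 1.1186440678…; keep min(3, 3) = 3 s.f.
Rounded to 3 significant figures: 1.12.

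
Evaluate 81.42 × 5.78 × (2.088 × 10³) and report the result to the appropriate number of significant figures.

9.83 × 10⁵

81.42 × 5.78 × (2.088 × 10³) = 982628.6688
Multiplication/division keeps the fewest significant figures: 81.42 → 4 s.f., 5.78 → 3 s.f., 2.088 × 10³ → 4 s.f.; limit is 3.
Rounded to 3 significant figures: 9.83 × 10⁵.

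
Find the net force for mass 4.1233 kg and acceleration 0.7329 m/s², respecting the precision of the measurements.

3.022 N

net force = 4.1233 kg × 0.7329 m/s² = 3.02196657 N.
4.1233 has 5 significant figures; 0.7329 has 4.
Division/multiplication keeps the fewest: 4 significant figures.
Rounded: 3.022 N.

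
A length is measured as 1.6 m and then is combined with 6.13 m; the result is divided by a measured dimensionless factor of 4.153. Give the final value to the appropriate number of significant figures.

1.6 m + 6.13 m = 7.73 m; the sum is limited to 1 decimal place (2 s.f.).
Carrying full precision, 7.73 ÷ 4.153 = 1.86130508066… m; 4.153 has 4 s.f., so the result keeps min(2, 4) = 2 s.f.
Rounded to 2 significant figures: 1.9 m.

1.9 m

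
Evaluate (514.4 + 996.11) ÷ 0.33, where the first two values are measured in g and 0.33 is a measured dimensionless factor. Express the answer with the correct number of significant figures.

514.4 g + 996.11 g = 1510.51 g; the sum is limited to 1 decimal place (5 s.f.).
Carrying full precision, 1510.51 ÷ 0.33 = 4577.3030303… g; 0.33 has 2 s.f., so the result keeps min(5, 2) = 2 s.f.
Rounded to 2 significant figures: 4.6 × 10^3 g.

4.6 × 10^3 g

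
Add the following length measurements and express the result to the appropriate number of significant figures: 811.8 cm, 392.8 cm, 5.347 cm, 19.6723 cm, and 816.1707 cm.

2.0458 × 10³ cm

811.8 cm + 392.8 cm + 5.347 cm + 19.6723 cm + 816.1707 cm = 2045.7900 cm.
Addition/subtraction keeps the fewest decimal places: 811.8 → 1 decimal place, 392.8 → 1 decimal place, 5.347 → 3 decimal places, 19.6723 → 4 decimal places, 816.1707 → 4 decimal places; limit is 1.
Rounded to 1 decimal place: 2.0458 × 10³ cm.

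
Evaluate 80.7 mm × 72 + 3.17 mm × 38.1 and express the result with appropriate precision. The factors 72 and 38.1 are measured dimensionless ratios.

5.9 × 10^3 mm

80.7 × 72 = 5810.4 → 5.8 × 10^3 mm (2 s.f., last digit at the 10^2 place).
3.17 × 38.1 = 120.777 → 121 mm (3 s.f., last digit at the 10^0 place).
Sum: 5931.177 mm; keep the coarser place, 10^2.
Result: 5.9 × 10^3 mm.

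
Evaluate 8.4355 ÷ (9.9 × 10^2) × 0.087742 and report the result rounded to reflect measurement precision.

7.5 × 10^-4

8.4355 ÷ (9.9 × 10^2) × 0.087742 = 0.000747623879798…
Multiplication/division keeps the fewest significant figures: 8.4355 → 5 s.f., 9.9 × 10^2 → 2 s.f., 0.087742 → 5 s.f.; limit is 2.
Rounded to 2 significant figures: 7.5 × 10^-4.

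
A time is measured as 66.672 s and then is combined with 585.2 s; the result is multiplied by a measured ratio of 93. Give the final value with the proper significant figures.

66.672 s + 585.2 s = 651.872 s; the sum is limited to 1 decimal place (4 s.f.).
Carrying full precision, 651.872 × 93 = 60624.096 s; 93 has 2 s.f., so the result keeps min(4, 2) = 2 s.f.
Rounded to 2 significant figures: 6.1 × 10⁴ s.

6.1 × 10⁴ s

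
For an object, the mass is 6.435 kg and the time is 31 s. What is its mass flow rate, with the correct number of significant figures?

0.21 kg/s

mass flow rate = 6.435 kg ÷ 31 s = 0.207580645161… kg/s.
6.435 has 4 significant figures; 31 has 2.
Division/multiplication keeps the fewest: 2 significant figures.
Rounded: 0.21 kg/s.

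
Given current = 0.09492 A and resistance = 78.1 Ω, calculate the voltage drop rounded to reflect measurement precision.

7.41 V

voltage drop = 0.09492 A × 78.1 Ω = 7.413252 V.
0.09492 has 4 significant figures; 78.1 has 3.
Division/multiplication keeps the fewest: 3 significant figures.
Rounded: 7.41 V.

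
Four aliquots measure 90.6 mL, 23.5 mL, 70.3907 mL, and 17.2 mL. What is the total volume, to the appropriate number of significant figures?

201.7 mL

90.6 mL + 23.5 mL + 70.3907 mL + 17.2 mL = 201.6907 mL.
Addition/subtraction keeps the fewest decimal places: 90.6 → 1 decimal place, 23.5 → 1 decimal place, 70.3907 → 4 decimal places, 17.2 → 1 decimal place; limit is 1.
Rounded to 1 decimal place: 201.7 mL.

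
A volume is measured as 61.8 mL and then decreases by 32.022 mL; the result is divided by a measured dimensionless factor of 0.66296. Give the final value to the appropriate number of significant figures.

61.8 mL − 32.022 mL = 29.778 mL; the difference is limited to 1 decimal place (3 s.f.).
Carrying full precision, 29.778 ÷ 0.66296 = 44.916737058… mL; 0.66296 has 5 s.f., so the result keeps min(3, 5) = 3 s.f.
Rounded to 3 significant figures: 44.9 mL.

44.9 mL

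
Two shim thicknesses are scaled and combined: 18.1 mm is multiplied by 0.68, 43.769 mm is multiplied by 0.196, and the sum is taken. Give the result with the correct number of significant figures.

21 mm

18.1 × 0.68 = 12.308 → 12 mm (2 s.f., last digit at the 10^0 place).
43.769 × 0.196 = 8.578724 → 8.58 mm (3 s.f., last digit at the 10^-2 place).
Sum: 20.886724 mm; keep the coarser place, 10^0.
Result: 21 mm.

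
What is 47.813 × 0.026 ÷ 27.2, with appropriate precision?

47.813 × 0.026 ÷ 27.2 = 0.0457036029412…
Multiplication/division keeps the fewest significant figures: 47.813 → 5 s.f., 0.026 → 2 s.f., 27.2 → 3 s.f.; limit is 2.
Rounded to 2 significant figures: 0.046.

0.046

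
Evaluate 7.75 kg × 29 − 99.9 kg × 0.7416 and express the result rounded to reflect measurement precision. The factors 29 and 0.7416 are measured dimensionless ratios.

7.75 × 29 = 224.75 → 2.2 × 10^2 kg (2 s.f., last digit at the 10^1 place).
99.9 × 0.7416 = 74.08584 → 74.1 kg (3 s.f., last digit at the 10^-1 place).
Difference: 150.66416 kg; keep the coarser place, 10^1.
Result: 1.5 × 10^2 kg.

1.5 × 10^2 kg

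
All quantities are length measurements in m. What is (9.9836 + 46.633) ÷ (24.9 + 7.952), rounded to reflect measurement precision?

9.9836 + 46.633 = 56.6166, limited to 3 d.p. → 5 s.f.; 24.9 + 7.952 = 32.852, limited to 1 d.p. → 3 s.f.
Carrying full precision, 56.6166 ÷ 32.852 = 1.72338366005…; keep min(5, 3) = 3 s.f.
Rounded to 3 significant figures: 1.72.

1.72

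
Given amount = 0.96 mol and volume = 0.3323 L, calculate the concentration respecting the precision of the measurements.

concentration = 0.96 mol ÷ 0.3323 L = 2.88895576286… mol/L.
0.96 has 2 significant figures; 0.3323 has 4.
Division/multiplication keeps the fewest: 2 significant figures.
Rounded: 2.9 mol/L.

2.9 mol/L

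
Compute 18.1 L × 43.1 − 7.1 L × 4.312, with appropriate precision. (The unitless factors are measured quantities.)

749 L

18.1 × 43.1 = 780.11 → 7.80 × 10² L (3 s.f., last digit at the 10^0 place).
7.1 × 4.312 = 30.6152 → 31 L (2 s.f., last digit at the 10^0 place).
Difference: 749.4948 L; keep the coarser place, 10^0.
Result: 749 L.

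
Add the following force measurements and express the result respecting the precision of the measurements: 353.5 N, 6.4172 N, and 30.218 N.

353.5 N + 6.4172 N + 30.218 N = 390.1352 N.
Addition/subtraction keeps the fewest decimal places: 353.5 → 1 decimal place, 6.4172 → 4 decimal places, 30.218 → 3 decimal places; limit is 1.
Rounded to 1 decimal place: 390.1 N.

390.1 N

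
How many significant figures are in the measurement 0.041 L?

2

0.041: leading zeros are not significant.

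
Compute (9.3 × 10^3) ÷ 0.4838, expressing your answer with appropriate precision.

1.9 × 10^4

(9.3 × 10^3) ÷ 0.4838 = 19222.8193468…
Multiplication/division keeps the fewest significant figures: 9.3 × 10^3 → 2 s.f., 0.4838 → 4 s.f.; limit is 2.
Rounded to 2 significant figures: 1.9 × 10^4.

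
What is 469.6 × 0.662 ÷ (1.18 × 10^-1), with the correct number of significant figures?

469.6 × 0.662 ÷ (1.18 × 10^-1) = 2634.53559322…
Multiplication/division keeps the fewest significant figures: 469.6 → 4 s.f., 0.662 → 3 s.f., 1.18 × 10^-1 → 3 s.f.; limit is 3.
Rounded to 3 significant figures: 2.63 × 10^3.

2.63 × 10^3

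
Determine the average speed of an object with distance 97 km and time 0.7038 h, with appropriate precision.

1.4 × 10^2 km/h

average speed = 97 km ÷ 0.7038 h = 137.82324524… km/h.
97 has 2 significant figures; 0.7038 has 4.
Division/multiplication keeps the fewest: 2 significant figures.
Rounded: 1.4 × 10^2 km/h.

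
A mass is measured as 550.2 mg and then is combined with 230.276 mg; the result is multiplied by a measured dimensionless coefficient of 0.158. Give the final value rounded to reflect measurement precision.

550.2 mg + 230.276 mg = 780.476 mg; the sum is limited to 1 decimal place (4 s.f.).
Carrying full precision, 780.476 × 0.158 = 123.315208 mg; 0.158 has 3 s.f., so the result keeps min(4, 3) = 3 s.f.
Rounded to 3 significant figures: 123 mg.

123 mg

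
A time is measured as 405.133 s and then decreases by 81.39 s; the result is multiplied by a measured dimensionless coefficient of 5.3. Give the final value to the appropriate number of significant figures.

405.133 s − 81.39 s = 323.743 s; the difference is limited to 2 decimal places (5 s.f.).
Carrying full precision, 323.743 × 5.3 = 1715.8379 s; 5.3 has 2 s.f., so the result keeps min(5, 2) = 2 s.f.
Rounded to 2 significant figures: 1.7 × 10^3 s.

1.7 × 10^3 s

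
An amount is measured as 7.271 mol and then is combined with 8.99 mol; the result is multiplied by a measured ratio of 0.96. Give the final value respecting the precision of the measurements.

7.271 mol + 8.99 mol = 16.261 mol; the sum is limited to 2 decimal places (4 s.f.).
Carrying full precision, 16.261 × 0.96 = 15.61056 mol; 0.96 has 2 s.f., so the result keeps min(4, 2) = 2 s.f.
Rounded to 2 significant figures: 16 mol.

16 mol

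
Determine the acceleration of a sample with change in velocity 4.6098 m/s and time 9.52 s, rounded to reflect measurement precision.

acceleration = 4.6098 m/s ÷ 9.52 s = 0.484222689076… m/s².
4.6098 has 5 significant figures; 9.52 has 3.
Division/multiplication keeps the fewest: 3 significant figures.
Rounded: 0.484 m/s².

0.484 m/s²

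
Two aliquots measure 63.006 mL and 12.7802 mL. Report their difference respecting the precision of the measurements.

63.006 mL − 12.7802 mL = 50.2258 mL.
Addition/subtraction keeps the fewest decimal places: 63.006 → 3 decimal places, 12.7802 → 4 decimal places; limit is 3.
Rounded to 3 decimal places: 50.226 mL.

50.226 mL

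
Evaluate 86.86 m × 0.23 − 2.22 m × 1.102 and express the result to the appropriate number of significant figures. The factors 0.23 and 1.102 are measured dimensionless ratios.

86.86 × 0.23 = 19.9778 → 20. m (2 s.f., last digit at the 10^0 place).
2.22 × 1.102 = 2.44644 → 2.45 m (3 s.f., last digit at the 10^-2 place).
Difference: 17.53136 m; keep the coarser place, 10^0.
Result: 18 m.

18 m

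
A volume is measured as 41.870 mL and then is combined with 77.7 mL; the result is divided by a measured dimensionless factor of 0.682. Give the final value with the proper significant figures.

41.870 mL + 77.7 mL = 119.570 mL; the sum is limited to 1 decimal place (4 s.f.).
Carrying full precision, 119.570 ÷ 0.682 = 175.322580645… mL; 0.682 has 3 s.f., so the result keeps min(4, 3) = 3 s.f.
Rounded to 3 significant figures: 175 mL.

175 mL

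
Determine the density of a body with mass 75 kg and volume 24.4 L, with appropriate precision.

density = 75 kg ÷ 24.4 L = 3.0737704918… kg/L.
75 has 2 significant figures; 24.4 has 3.
Division/multiplication keeps the fewest: 2 significant figures.
Rounded: 3.1 kg/L.

3.1 kg/L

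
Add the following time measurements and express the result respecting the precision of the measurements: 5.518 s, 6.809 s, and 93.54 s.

5.518 s + 6.809 s + 93.54 s = 105.867 s.
Addition/subtraction keeps the fewest decimal places: 5.518 → 3 decimal places, 6.809 → 3 decimal places, 93.54 → 2 decimal places; limit is 2.
Rounded to 2 decimal places: 105.87 s.

105.87 s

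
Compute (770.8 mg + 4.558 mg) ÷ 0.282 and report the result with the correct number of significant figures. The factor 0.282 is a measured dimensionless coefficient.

770.8 mg + 4.558 mg = 775.358 mg; the sum is limited to 1 decimal place (4 s.f.).
Carrying full precision, 775.358 ÷ 0.282 = 2749.4964539… mg; 0.282 has 3 s.f., so the result keeps min(4, 3) = 3 s.f.
Rounded to 3 significant figures: 2.75 × 10^3 mg.

2.75 × 10^3 mg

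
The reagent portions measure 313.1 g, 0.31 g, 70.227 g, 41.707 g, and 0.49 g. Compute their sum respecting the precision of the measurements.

425.8 g

313.1 g + 0.31 g + 70.227 g + 41.707 g + 0.49 g = 425.834 g.
Addition/subtraction keeps the fewest decimal places: 313.1 → 1 decimal place, 0.31 → 2 decimal places, 70.227 → 3 decimal places, 41.707 → 3 decimal places, 0.49 → 2 decimal places; limit is 1.
Rounded to 1 decimal place: 425.8 g.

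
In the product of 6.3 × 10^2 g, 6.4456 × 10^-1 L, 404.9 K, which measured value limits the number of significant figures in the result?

6.3 × 10^2 g → 2 s.f.; 6.4456 × 10^-1 L → 5 s.f.; 404.9 K → 4 s.f.
The fewest is 2 significant figures, from 6.3 × 10^2 g.

6.3 × 10^2 g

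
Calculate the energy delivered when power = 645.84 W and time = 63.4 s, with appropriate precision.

4.09 × 10⁴ J

energy delivered = 645.84 W × 63.4 s = 40946.256 J.
645.84 has 5 significant figures; 63.4 has 3.
Division/multiplication keeps the fewest: 3 significant figures.
Rounded: 4.09 × 10⁴ J.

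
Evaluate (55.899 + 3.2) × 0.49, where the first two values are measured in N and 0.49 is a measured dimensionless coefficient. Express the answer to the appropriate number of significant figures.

29 N

55.899 N + 3.2 N = 59.099 N; the sum is limited to 1 decimal place (3 s.f.).
Carrying full precision, 59.099 × 0.49 = 28.95851 N; 0.49 has 2 s.f., so the result keeps min(3, 2) = 2 s.f.
Rounded to 2 significant figures: 29 N.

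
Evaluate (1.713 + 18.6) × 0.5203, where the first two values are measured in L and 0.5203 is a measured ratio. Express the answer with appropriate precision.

10.6 L

1.713 L + 18.6 L = 20.313 L; the sum is limited to 1 decimal place (3 s.f.).
Carrying full precision, 20.313 × 0.5203 = 10.5688539 L; 0.5203 has 4 s.f., so the result keeps min(3, 4) = 3 s.f.
Rounded to 3 significant figures: 10.6 L.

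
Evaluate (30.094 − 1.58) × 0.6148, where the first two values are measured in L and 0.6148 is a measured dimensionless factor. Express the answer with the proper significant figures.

17.53 L

30.094 L − 1.58 L = 28.514 L; the difference is limited to 2 decimal places (4 s.f.).
Carrying full precision, 28.514 × 0.6148 = 17.5304072 L; 0.6148 has 4 s.f., so the result keeps min(4, 4) = 4 s.f.
Rounded to 4 significant figures: 17.53 L.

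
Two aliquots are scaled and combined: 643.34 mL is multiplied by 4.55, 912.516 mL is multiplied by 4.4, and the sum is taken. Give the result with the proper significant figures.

6.9 × 10³ mL

643.34 × 4.55 = 2927.197 → 2.93 × 10³ mL (3 s.f., last digit at the 10^1 place).
912.516 × 4.4 = 4015.0704 → 4.0 × 10³ mL (2 s.f., last digit at the 10^2 place).
Sum: 6942.2674 mL; keep the coarser place, 10^2.
Result: 6.9 × 10³ mL.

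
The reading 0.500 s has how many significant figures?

0.500: leading zeros are not significant; trailing zeros after a decimal point are significant.

3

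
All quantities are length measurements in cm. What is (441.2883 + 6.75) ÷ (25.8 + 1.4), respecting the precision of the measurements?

441.2883 + 6.75 = 448.0383, limited to 2 d.p. → 5 s.f.; 25.8 + 1.4 = 27.2, limited to 1 d.p. → 3 s.f.
Carrying full precision, 448.0383 ÷ 27.2 = 16.4719963235…; keep min(5, 3) = 3 s.f.
Rounded to 3 significant figures: 16.5.

16.5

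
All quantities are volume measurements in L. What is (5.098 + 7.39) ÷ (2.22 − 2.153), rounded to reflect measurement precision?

2 × 10²

5.098 + 7.39 = 12.488, limited to 2 d.p. → 4 s.f.; 2.22 − 2.153 = 0.067, limited to 2 d.p. → 1 s.f.
Carrying full precision, 12.488 ÷ 0.067 = 186.388059701…; keep min(4, 1) = 1 s.f.
Rounded to 1 significant figure: 2 × 10².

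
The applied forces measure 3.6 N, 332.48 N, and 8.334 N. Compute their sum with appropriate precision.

3.6 N + 332.48 N + 8.334 N = 344.414 N.
Addition/subtraction keeps the fewest decimal places: 3.6 → 1 decimal place, 332.48 → 2 decimal places, 8.334 → 3 decimal places; limit is 1.
Rounded to 1 decimal place: 3.444 × 10^2 N.

3.444 × 10^2 N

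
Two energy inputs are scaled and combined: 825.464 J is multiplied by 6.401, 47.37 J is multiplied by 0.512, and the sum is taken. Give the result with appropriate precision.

5.308 × 10³ J

825.464 × 6.401 = 5283.795064 → 5284 J (4 s.f., last digit at the 10^0 place).
47.37 × 0.512 = 24.25344 → 24.3 J (3 s.f., last digit at the 10^-1 place).
Sum: 5308.048504 J; keep the coarser place, 10^0.
Result: 5.308 × 10³ J.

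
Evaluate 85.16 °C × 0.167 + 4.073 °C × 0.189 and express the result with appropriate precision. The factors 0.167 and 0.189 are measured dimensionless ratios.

85.16 × 0.167 = 14.22172 → 14.2 °C (3 s.f., last digit at the 10^-1 place).
4.073 × 0.189 = 0.769797 → 0.770 °C (3 s.f., last digit at the 10^-3 place).
Sum: 14.991517 °C; keep the coarser place, 10^-1.
Result: 15.0 °C.

15.0 °C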